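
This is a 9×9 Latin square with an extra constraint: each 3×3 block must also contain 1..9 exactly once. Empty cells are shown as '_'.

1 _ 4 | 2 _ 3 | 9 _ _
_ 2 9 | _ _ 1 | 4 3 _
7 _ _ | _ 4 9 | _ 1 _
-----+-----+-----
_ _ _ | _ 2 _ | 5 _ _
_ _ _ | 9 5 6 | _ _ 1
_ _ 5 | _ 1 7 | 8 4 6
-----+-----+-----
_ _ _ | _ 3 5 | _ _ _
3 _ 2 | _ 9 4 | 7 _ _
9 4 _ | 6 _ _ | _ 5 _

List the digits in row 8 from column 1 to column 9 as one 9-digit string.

352194768

row 4, column 6 = 8 (sole candidate).
row 6, column 1 = 2 (sole candidate).
row 6, column 4 = 3 (sole candidate).
row 8, column 9 = 8: row 8 has {2,3,4,7,9}; col 9 has {1,6}; box has {5,7} → only 8 remains.
row 9, column 6 = 2 (sole candidate).
row 9, column 9 = 3 (sole candidate).
row 4, column 4 = 4 (sole candidate).
row 6, column 2 = 9 (sole candidate).
row 8, column 4 = 1: row 8 has {2,3,4,7,8,9}; col 4 has {2,3,4,6,9}; box has {2,3,4,5,6,9} → only 1 remains.
row 8, column 8 = 6: row 8 has {1,2,3,4,7,8,9}; col 8 has {1,3,4,5}; box has {3,5,7,8} → only 6 remains.
row 9, column 7 = 1 (sole candidate).
row 4, column 1 = 6 (sole candidate).
row 7, column 1 = 8 (sole candidate).
row 7, column 4 = 7 (sole candidate).
row 7, column 7 = 2 (sole candidate).
row 7, column 8 = 9 (sole candidate).
row 7, column 9 = 4 (sole candidate).
row 8, column 2 = 5: row 8 has {1,2,3,4,6,7,8,9}; col 2 has {2,4,9}; box has {2,3,4,8,9} → only 5 remains.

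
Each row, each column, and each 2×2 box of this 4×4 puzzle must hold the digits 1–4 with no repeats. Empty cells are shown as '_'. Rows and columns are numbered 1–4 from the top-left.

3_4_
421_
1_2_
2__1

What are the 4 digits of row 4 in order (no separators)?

row 1, column 2 = 1 (sole candidate).
row 1, column 4 = 2 (sole candidate).
row 2, column 4 = 3 (sole candidate).
row 3, column 4 = 4 (sole candidate).
row 4, column 3 = 3: row 4 has {1,2}; col 3 has {1,2,4}; box has {1,2,4} → only 3 remains.
row 3, column 2 = 3 (sole candidate).
row 4, column 2 = 4: row 4 has {1,2,3}; col 2 has {1,2,3}; box has {1,2,3} → only 4 remains.

2431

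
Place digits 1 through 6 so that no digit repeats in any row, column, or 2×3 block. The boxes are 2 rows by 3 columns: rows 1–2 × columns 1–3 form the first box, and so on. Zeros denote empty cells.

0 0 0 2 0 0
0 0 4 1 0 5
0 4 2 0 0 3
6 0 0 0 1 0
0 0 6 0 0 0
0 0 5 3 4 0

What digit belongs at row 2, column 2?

row 4, column 3 = 3 (sole candidate).
row 5, column 4 = 5 (sole candidate).
row 5, column 5 = 2 (sole candidate).
row 5, column 6 = 1 (sole candidate).
row 6, column 6 = 6 (sole candidate).
row 1, column 3 = 1 (sole candidate).
row 1, column 6 = 4 (sole candidate).
row 3, column 4 = 6 (sole candidate).
row 3, column 5 = 5 (sole candidate).
row 4, column 2 = 5 (sole candidate).
row 4, column 4 = 4 (sole candidate).
row 4, column 6 = 2 (sole candidate).
row 5, column 2 = 3 (sole candidate).
row 1, column 2 = 6 (sole candidate).
row 1, column 5 = 3 (sole candidate).
row 2, column 2 = 2: row 2 has {1,4,5}; col 2 has {3,4,5,6}; box has {1,4,6} → only 2 remains.

2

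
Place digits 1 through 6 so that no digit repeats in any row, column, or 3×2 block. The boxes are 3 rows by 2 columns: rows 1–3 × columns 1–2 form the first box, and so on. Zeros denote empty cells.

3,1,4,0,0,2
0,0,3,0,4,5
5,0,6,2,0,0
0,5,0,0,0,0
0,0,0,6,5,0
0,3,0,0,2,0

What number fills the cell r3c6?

r1c4 = 5 (sole candidate).
r1c5 = 6 (sole candidate).
r2c4 = 1 (sole candidate).
r3c2 = 4 (sole candidate).
r5c2 = 2 (sole candidate).
r5c3 = 1 (sole candidate).
r6c3 = 5 (sole candidate).
r6c4 = 4 (sole candidate).
r2c2 = 6 (sole candidate).
r4c3 = 2 (sole candidate).
r4c4 = 3 (sole candidate).
r4c5 = 1 (sole candidate).
r5c1 = 4 (sole candidate).
r5c6 = 3 (sole candidate).
r6c6 = 6 (sole candidate).
r2c1 = 2 (sole candidate).
r3c5 = 3 (sole candidate).
r3c6 = 1: row 3 has {2,3,4,5,6}; col 6 has {2,3,5,6}; box has {2,3,4,5,6} → only 1 remains.

1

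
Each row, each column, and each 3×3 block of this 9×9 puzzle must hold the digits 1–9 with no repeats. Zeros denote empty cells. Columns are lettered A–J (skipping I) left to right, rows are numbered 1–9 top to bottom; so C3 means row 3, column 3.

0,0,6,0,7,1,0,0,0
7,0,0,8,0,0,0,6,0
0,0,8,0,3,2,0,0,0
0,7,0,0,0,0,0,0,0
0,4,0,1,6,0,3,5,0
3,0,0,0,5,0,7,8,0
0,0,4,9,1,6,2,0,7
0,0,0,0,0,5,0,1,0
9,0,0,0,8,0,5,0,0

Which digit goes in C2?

H7 = 3 (sole candidate).
H9 = 4 (sole candidate).
J9 = 6 (sole candidate).
D3 = 6 (hidden single in row 3).
H3 = 7 (hidden single in row 3).
F5 = 7 (hidden single in row 5).
F9 = 3 (sole candidate).
D4 = 3 (hidden single in row 4).
A5 = 8 (hidden single in row 5).
A7 = 5 (sole candidate).
B7 = 8 (sole candidate).
C4 = 5 (hidden single in row 4).
F4 = 8 (hidden single in row 4).
B6 = 6 (hidden single in row 6).
G4 = 6 (hidden single in row 4).
A8 = 6 (hidden single in row 8).
D1 = 5 (hidden single in column 4).
Singles propagation stalls before the target is settled. Branch on A1 (candidates {2,4}).
  Try A1 = 2: this forces H1=9, A4=1, H4=2, J5=9, J8=8, B1=3, J1=4; then J4 has no candidate left — contradiction.
So A1 = 4.
A3 = 1 (sole candidate).
A4 = 2 (sole candidate).
H4 = 9 (sole candidate).
C5 = 9 (sole candidate).
J5 = 2 (sole candidate).
C6 = 1 (sole candidate).
J6 = 4 (sole candidate).
H1 = 2 (sole candidate).
E4 = 4 (sole candidate).
J4 = 1 (sole candidate).
D6 = 2 (sole candidate).
F6 = 9 (sole candidate).
E8 = 2 (sole candidate).
D9 = 7 (sole candidate).
E2 = 9 (sole candidate).
F2 = 4 (sole candidate).
G2 = 1 (sole candidate).
B8 = 3 (sole candidate).
C8 = 7 (sole candidate).
D8 = 4 (sole candidate).
C9 = 2 (sole candidate).
B1 = 9 (sole candidate).
G1 = 8 (sole candidate).
J1 = 3 (sole candidate).
C2 = 3: row 2 has {1,4,6,7,8,9}; col 3 has {1,2,4,5,6,7,8,9}; box has {1,4,6,7,8,9} → only 3 remains.

3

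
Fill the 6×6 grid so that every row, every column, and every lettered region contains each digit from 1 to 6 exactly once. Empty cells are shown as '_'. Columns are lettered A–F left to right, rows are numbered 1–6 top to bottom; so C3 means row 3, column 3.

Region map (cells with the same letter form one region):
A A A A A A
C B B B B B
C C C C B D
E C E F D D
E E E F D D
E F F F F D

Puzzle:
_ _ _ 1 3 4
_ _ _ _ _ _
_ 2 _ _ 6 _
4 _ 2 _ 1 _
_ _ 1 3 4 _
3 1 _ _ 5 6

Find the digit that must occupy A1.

E2 = 2: row 2 has {}; col 5 has {1,3,4,5,6}; region has {6} → only 2 remains.
D4 = 6: row 4 has {1,2,4}; col 4 has {1,3}; region has {1,3,5} → only 6 remains.
C6 = 4: row 6 has {1,3,5,6}; col 3 has {1,2}; region has {1,3,5,6} → only 4 remains.
D6 = 2: row 6 has {1,3,4,5,6}; col 4 has {1,3,6}; region has {1,3,4,5,6} → only 2 remains.
A1 = 2: in row 1, 2 can only go here (every other open cell in that row sees a 2).

2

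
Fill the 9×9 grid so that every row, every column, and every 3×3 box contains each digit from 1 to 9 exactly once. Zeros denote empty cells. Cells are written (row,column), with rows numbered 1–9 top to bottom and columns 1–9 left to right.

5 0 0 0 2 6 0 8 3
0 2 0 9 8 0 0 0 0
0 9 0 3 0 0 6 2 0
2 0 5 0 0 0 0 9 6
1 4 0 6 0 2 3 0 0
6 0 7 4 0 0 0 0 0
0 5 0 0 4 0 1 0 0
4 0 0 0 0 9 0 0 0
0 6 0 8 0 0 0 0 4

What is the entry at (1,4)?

(1,7) = 9 (hidden single in row 1).
(1,3) = 4 (hidden single in row 1).
(2,3) = 6 (hidden single in row 2).
(2,1) = 3 (hidden single in row 2).
(3,6) = 4 (hidden single in row 3).
(4,7) = 4 (hidden single in row 4).
(2,8) = 4 (hidden single in row 2).
(6,5) = 9 (hidden single in row 6).
(5,3) = 9 (hidden single in row 5).
(5,9) = 8 (hidden single in row 5).
(7,8) = 6 (hidden single in row 7).
(8,5) = 6 (hidden single in row 8).
(9,1) = 9 (hidden single in row 9).
(7,9) = 9 (hidden single in row 7).
(8,4) = 5 (hidden single in column 4).
(7,4) = 2 (hidden single in column 4).
(8,7) = 8 (hidden single in column 7).
(6,8) = 1 (hidden single in column 8).
(5,8) = 7 (hidden single in box 6).
(5,5) = 5 (sole candidate).
(8,8) = 3 (sole candidate).
(9,8) = 5 (sole candidate).
(3,9) = 5 (hidden single in row 3).
(2,7) = 7 (sole candidate).
(2,9) = 1 (sole candidate).
(6,9) = 2 (sole candidate).
(8,9) = 7 (sole candidate).
(9,7) = 2 (sole candidate).
(2,6) = 5 (sole candidate).
(6,7) = 5 (sole candidate).
(8,2) = 1 (sole candidate).
(8,3) = 2 (sole candidate).
(9,3) = 3 (sole candidate).
(1,2) = 7 (sole candidate).
(1,4) = 1: row 1 has {2,3,4,5,6,7,8,9}; col 4 has {2,3,4,5,6,8,9}; box has {2,3,4,5,6,8,9} → only 1 remains.

1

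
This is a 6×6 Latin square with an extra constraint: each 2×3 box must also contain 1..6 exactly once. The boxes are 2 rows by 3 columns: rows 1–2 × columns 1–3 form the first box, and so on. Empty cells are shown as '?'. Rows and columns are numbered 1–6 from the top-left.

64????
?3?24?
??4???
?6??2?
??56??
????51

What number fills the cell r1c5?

1

r2c3 = 1: row 2 has {2,3,4}; col 3 has {4,5}; box has {3,4,6} → only 1 remains.
r4c3 = 3: row 4 has {2,6}; col 3 has {1,4,5}; box has {4,6} → only 3 remains.
r5c5 = 3: row 5 has {5,6}; col 5 has {2,4,5}; box has {1,5,6} → only 3 remains.
r6c2 = 2: row 6 has {1,5}; col 2 has {3,4,6}; box has {5} → only 2 remains.
r6c3 = 6: row 6 has {1,2,5}; col 3 has {1,3,4,5}; box has {2,5} → only 6 remains.
r6c4 = 4: row 6 has {1,2,5,6}; col 4 has {2,6}; box has {1,3,5,6} → only 4 remains.
r1c3 = 2: row 1 has {4,6}; col 3 has {1,3,4,5,6}; box has {1,3,4,6} → only 2 remains.
r1c5 = 1: row 1 has {2,4,6}; col 5 has {2,3,4,5}; box has {2,4} → only 1 remains.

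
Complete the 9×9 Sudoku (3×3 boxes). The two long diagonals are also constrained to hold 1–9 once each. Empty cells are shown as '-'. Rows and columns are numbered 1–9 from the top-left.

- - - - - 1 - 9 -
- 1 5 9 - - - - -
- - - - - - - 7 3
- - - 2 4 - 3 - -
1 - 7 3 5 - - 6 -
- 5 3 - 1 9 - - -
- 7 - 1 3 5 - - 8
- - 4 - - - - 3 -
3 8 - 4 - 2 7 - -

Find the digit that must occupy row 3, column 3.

8

row 5, column 6 = 8: row 5 has {1,3,5,6,7}; col 6 has {1,2,5,9}; box has {1,2,3,4,5,9} → only 8 remains.
row 9, column 9 = 6: row 9 has {2,3,4,7,8}; col 9 has {3,8}; box has {3,7,8}; main diagonal has {1,2,3,5,9} → only 6 remains.
row 3, column 3 = 8: row 3 has {3,7}; col 3 has {3,4,5,7}; box has {1,5}; main diagonal has {1,2,3,5,6,9} → only 8 remains.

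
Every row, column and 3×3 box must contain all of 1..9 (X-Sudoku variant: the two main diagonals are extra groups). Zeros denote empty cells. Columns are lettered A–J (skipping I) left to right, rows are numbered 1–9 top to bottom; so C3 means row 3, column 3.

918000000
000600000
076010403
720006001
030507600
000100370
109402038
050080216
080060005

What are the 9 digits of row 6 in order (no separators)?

B2 = 4 (sole candidate).
E5 = 2 (sole candidate).
F6 = 8: row 6 has {1,3,7}; col 6 has {2,6,7}; box has {1,2,5,6,7}; main diagonal has {1,2,4,5,6,9} → only 8 remains.
B7 = 6 (sole candidate).
G7 = 7 (sole candidate).
A9 = 3 (sole candidate).
G9 = 9 (sole candidate).
H9 = 4 (sole candidate).
G1 = 5 (sole candidate).
J1 = 7 (sole candidate).
H2 = 8 (sole candidate).
D4 = 3 (sole candidate).
G4 = 8 (sole candidate).
H5 = 9 (sole candidate).
J5 = 4 (sole candidate).
B6 = 9: row 6 has {1,3,7,8}; col 2 has {1,2,3,4,5,6,7,8}; box has {2,3,7} → only 9 remains.
E6 = 4: row 6 has {1,3,7,8,9}; col 5 has {1,2,6,8}; box has {1,2,3,5,6,7,8} → only 4 remains.
J6 = 2: row 6 has {1,3,4,7,8,9}; col 9 has {1,3,4,5,6,7,8}; box has {1,3,4,6,7,8,9} → only 2 remains.
E7 = 5 (sole candidate).
A8 = 4 (sole candidate).
C8 = 7 (sole candidate).
D8 = 9 (sole candidate).
F8 = 3 (sole candidate).
C9 = 2 (sole candidate).
D9 = 7 (sole candidate).
F9 = 1 (sole candidate).
D1 = 2 (sole candidate).
E1 = 3 (sole candidate).
F1 = 4 (sole candidate).
H1 = 6 (sole candidate).
G2 = 1 (sole candidate).
J2 = 9 (sole candidate).
D3 = 8 (sole candidate).
H3 = 2 (sole candidate).
E4 = 9 (sole candidate).
H4 = 5 (sole candidate).
A5 = 8 (sole candidate).
C5 = 1 (sole candidate).
C6 = 5: row 6 has {1,2,3,4,7,8,9}; col 3 has {1,2,6,7,8,9}; box has {1,2,3,7,8,9} → only 5 remains.
C2 = 3 (sole candidate).
E2 = 7 (sole candidate).
F2 = 5 (sole candidate).
A3 = 5 (sole candidate).
F3 = 9 (sole candidate).
C4 = 4 (sole candidate).
A6 = 6: row 6 has {1,2,3,4,5,7,8,9}; col 1 has {1,3,4,5,7,8,9}; box has {1,2,3,4,5,7,8,9} → only 6 remains.

695148372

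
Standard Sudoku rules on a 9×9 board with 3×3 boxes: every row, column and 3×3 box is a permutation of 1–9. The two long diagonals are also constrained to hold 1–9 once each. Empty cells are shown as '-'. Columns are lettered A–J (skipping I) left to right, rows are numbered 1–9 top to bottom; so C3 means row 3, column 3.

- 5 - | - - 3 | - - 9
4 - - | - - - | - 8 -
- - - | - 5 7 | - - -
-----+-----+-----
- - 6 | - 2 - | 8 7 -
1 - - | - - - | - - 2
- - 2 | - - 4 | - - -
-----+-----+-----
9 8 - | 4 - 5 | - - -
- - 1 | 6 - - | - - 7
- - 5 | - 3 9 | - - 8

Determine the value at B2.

F4 = 1 (sole candidate).
E8 = 8 (sole candidate).
F8 = 2 (sole candidate).
F2 = 6 (sole candidate).
F5 = 8 (sole candidate).
A8 = 3 (sole candidate).
B8 = 4 (sole candidate).
A4 = 5 (sole candidate).
C7 = 7 (sole candidate).
E7 = 1 (sole candidate).
D9 = 7 (sole candidate).
C1 = 8 (sole candidate).
E1 = 4 (sole candidate).
E2 = 9 (sole candidate).
E5 = 6 (sole candidate).
E6 = 7 (sole candidate).
A9 = 2 (sole candidate).
B9 = 6 (sole candidate).
A1 = 7 (sole candidate).
C2 = 3 (sole candidate).
A3 = 6 (sole candidate).
C3 = 9 (sole candidate).
G3 = 3 (sole candidate).
D4 = 3 (sole candidate).
J4 = 4 (sole candidate).
C5 = 4 (sole candidate).
A6 = 8 (sole candidate).
D6 = 5 (sole candidate).
G7 = 2 (sole candidate).
H8 = 5 (sole candidate).
B2 = 1: row 2 has {3,4,6,8,9}; col 2 has {4,5,6,8}; box has {3,4,5,6,7,8,9}; main diagonal has {2,3,4,5,6,7,8,9} → only 1 remains.

1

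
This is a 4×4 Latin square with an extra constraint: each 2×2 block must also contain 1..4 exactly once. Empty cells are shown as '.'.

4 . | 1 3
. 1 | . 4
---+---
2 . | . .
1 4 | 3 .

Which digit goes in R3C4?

R1C2 = 2: row 1 has {1,3,4}; col 2 has {1,4}; box has {1,4} → only 2 remains.
R2C1 = 3: row 2 has {1,4}; col 1 has {1,2,4}; box has {1,2,4} → only 3 remains.
R2C3 = 2: row 2 has {1,3,4}; col 3 has {1,3}; box has {1,3,4} → only 2 remains.
R3C2 = 3: row 3 has {2}; col 2 has {1,2,4}; box has {1,2,4} → only 3 remains.
R3C3 = 4: row 3 has {2,3}; col 3 has {1,2,3}; box has {3} → only 4 remains.
R3C4 = 1: row 3 has {2,3,4}; col 4 has {3,4}; box has {3,4} → only 1 remains.

1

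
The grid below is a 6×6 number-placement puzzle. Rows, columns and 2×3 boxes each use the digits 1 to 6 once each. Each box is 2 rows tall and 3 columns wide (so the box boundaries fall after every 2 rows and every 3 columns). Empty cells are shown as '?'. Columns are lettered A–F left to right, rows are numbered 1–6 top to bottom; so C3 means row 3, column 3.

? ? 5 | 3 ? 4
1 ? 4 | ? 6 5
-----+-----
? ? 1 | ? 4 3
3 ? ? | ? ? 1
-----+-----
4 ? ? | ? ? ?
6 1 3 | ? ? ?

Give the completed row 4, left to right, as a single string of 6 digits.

346521

A1 = 2 (sole candidate).
B1 = 6 (sole candidate).
E1 = 1 (sole candidate).
B2 = 3 (sole candidate).
D2 = 2 (sole candidate).
A3 = 5 (sole candidate).
B3 = 2 (sole candidate).
D3 = 6 (sole candidate).
B4 = 4: row 4 has {1,3}; col 2 has {1,2,3,6}; box has {1,2,3,5} → only 4 remains.
C4 = 6: row 4 has {1,3,4}; col 3 has {1,3,4,5}; box has {1,2,3,4,5} → only 6 remains.
D4 = 5: row 4 has {1,3,4,6}; col 4 has {2,3,6}; box has {1,3,4,6} → only 5 remains.
E4 = 2: row 4 has {1,3,4,5,6}; col 5 has {1,4,6}; box has {1,3,4,5,6} → only 2 remains.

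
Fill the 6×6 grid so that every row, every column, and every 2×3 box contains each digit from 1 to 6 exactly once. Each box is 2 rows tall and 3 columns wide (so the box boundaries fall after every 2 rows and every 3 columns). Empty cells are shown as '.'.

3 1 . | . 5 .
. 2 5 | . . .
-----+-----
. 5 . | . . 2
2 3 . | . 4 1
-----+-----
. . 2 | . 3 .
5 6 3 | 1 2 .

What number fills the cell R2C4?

4

R3C5 = 6 (sole candidate).
R4C3 = 6 (sole candidate).
R4C4 = 5 (sole candidate).
R5C2 = 4 (sole candidate).
R5C4 = 6 (sole candidate).
R5C6 = 5 (sole candidate).
R6C6 = 4 (sole candidate).
R1C3 = 4 (sole candidate).
R1C4 = 2 (sole candidate).
R1C6 = 6 (sole candidate).
R2C1 = 6 (sole candidate).
R2C5 = 1 (sole candidate).
R2C6 = 3 (sole candidate).
R3C3 = 1 (sole candidate).
R3C4 = 3 (sole candidate).
R5C1 = 1 (sole candidate).
R2C4 = 4: row 2 has {1,2,3,5,6}; col 4 has {1,2,3,5,6}; box has {1,2,3,5,6} → only 4 remains.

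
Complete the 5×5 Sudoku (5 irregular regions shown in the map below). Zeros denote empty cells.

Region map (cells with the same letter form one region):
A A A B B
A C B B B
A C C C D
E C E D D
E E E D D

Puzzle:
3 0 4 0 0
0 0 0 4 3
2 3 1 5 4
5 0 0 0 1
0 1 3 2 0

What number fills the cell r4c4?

3

r1c2 = 5 (sole candidate).
r1c4 = 1 (sole candidate).
r1c5 = 2 (sole candidate).
r2c1 = 1 (sole candidate).
r2c2 = 2 (sole candidate).
r2c3 = 5 (sole candidate).
r4c2 = 4 (sole candidate).
r4c3 = 2 (sole candidate).
r4c4 = 3: row 4 has {1,2,4,5}; col 4 has {1,2,4,5}; region has {1,2,4} → only 3 remains.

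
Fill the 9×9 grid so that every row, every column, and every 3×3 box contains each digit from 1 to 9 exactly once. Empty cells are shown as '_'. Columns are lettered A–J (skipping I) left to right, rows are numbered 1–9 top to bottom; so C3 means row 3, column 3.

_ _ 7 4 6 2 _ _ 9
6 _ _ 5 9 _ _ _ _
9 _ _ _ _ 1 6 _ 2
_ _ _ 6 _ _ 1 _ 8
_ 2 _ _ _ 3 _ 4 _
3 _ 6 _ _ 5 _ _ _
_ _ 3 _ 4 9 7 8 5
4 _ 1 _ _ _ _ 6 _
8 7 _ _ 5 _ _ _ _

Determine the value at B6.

J6 = 7 (sole candidate).
A7 = 2 (sole candidate).
B7 = 6 (sole candidate).
D7 = 1 (sole candidate).
J8 = 3 (sole candidate).
C9 = 9 (sole candidate).
F9 = 6 (sole candidate).
J5 = 6 (sole candidate).
B8 = 5 (sole candidate).
C2 = 2 (hidden single in row 2).
H4 = 3 (hidden single in row 4).
E4 = 2 (hidden single in row 4).
B4 = 9 (hidden single in row 4).
B6 = 4: in row 6, 4 can only go here (every other open cell in that row sees a 4).

4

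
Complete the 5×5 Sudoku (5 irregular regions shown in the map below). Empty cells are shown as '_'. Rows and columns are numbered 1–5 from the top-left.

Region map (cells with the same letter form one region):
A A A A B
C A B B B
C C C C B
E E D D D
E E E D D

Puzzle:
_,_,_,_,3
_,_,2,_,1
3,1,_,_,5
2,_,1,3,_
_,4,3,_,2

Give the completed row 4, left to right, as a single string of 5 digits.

r2c4 = 4: row 2 has {1,2}; col 4 has {3}; region has {1,2,3,5} → only 4 remains.
r3c3 = 4: row 3 has {1,3,5}; col 3 has {1,2,3}; region has {1,3} → only 4 remains.
r3c4 = 2: row 3 has {1,3,4,5}; col 4 has {3,4}; region has {1,3,4} → only 2 remains.
r4c2 = 5: row 4 has {1,2,3}; col 2 has {1,4}; region has {2,3,4} → only 5 remains.
r4c5 = 4: row 4 has {1,2,3,5}; col 5 has {1,2,3,5}; region has {1,2,3} → only 4 remains.

25134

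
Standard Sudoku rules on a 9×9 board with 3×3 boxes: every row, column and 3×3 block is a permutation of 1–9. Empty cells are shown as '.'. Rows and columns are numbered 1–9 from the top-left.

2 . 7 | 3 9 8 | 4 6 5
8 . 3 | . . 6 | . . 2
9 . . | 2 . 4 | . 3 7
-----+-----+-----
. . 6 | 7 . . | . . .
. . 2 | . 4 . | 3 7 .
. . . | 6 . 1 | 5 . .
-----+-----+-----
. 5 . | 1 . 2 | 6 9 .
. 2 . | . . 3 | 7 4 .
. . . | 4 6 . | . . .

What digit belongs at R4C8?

R1C2 = 1: row 1 has {2,3,4,5,6,7,8,9}; col 2 has {2,5}; box has {2,3,7,8,9} → only 1 remains.
R2C2 = 4: row 2 has {2,3,6,8}; col 2 has {1,2,5}; box has {1,2,3,7,8,9} → only 4 remains.
R2C4 = 5: row 2 has {2,3,4,6,8}; col 4 has {1,2,3,4,6,7}; box has {2,3,4,6,8,9} → only 5 remains.
R2C8 = 1: row 2 has {2,3,4,5,6,8}; col 8 has {3,4,6,7,9}; box has {2,3,4,5,6,7} → only 1 remains.
R3C2 = 6: row 3 has {2,3,4,7,9}; col 2 has {1,2,4,5}; box has {1,2,3,4,7,8,9} → only 6 remains.
R3C3 = 5: row 3 has {2,3,4,6,7,9}; col 3 has {2,3,6,7}; box has {1,2,3,4,6,7,8,9} → only 5 remains.
R3C5 = 1: row 3 has {2,3,4,5,6,7,9}; col 5 has {4,6,9}; box has {2,3,4,5,6,8,9} → only 1 remains.
R3C7 = 8: row 3 has {1,2,3,4,5,6,7,9}; col 7 has {3,4,5,6,7}; box has {1,2,3,4,5,6,7} → only 8 remains.
R2C5 = 7: row 2 has {1,2,3,4,5,6,8}; col 5 has {1,4,6,9}; box has {1,2,3,4,5,6,8,9} → only 7 remains.
R2C7 = 9: row 2 has {1,2,3,4,5,6,7,8}; col 7 has {3,4,5,6,7,8}; box has {1,2,3,4,5,6,7,8} → only 9 remains.
R7C5 = 8: row 7 has {1,2,5,6,9}; col 5 has {1,4,6,7,9}; box has {1,2,3,4,6} → only 8 remains.
R7C9 = 3: row 7 has {1,2,5,6,8,9}; col 9 has {2,5,7}; box has {4,6,7,9} → only 3 remains.
R8C4 = 9: row 8 has {2,3,4,7}; col 4 has {1,2,3,4,5,6,7}; box has {1,2,3,4,6,8} → only 9 remains.
R8C5 = 5: row 8 has {2,3,4,7,9}; col 5 has {1,4,6,7,8,9}; box has {1,2,3,4,6,8,9} → only 5 remains.
R9C6 = 7: row 9 has {4,6}; col 6 has {1,2,3,4,6,8}; box has {1,2,3,4,5,6,8,9} → only 7 remains.
R5C4 = 8: row 5 has {2,3,4,7}; col 4 has {1,2,3,4,5,6,7,9}; box has {1,4,6,7} → only 8 remains.
R7C3 = 4: row 7 has {1,2,3,5,6,8,9}; col 3 has {2,3,5,6,7}; box has {2,5} → only 4 remains.
R5C2 = 9: row 5 has {2,3,4,7,8}; col 2 has {1,2,4,5,6}; box has {2,6} → only 9 remains.
R5C6 = 5: row 5 has {2,3,4,7,8,9}; col 6 has {1,2,3,4,6,7,8}; box has {1,4,6,7,8} → only 5 remains.
R6C3 = 8: row 6 has {1,5,6}; col 3 has {2,3,4,5,6,7}; box has {2,6,9} → only 8 remains.
R6C8 = 2: row 6 has {1,5,6,8}; col 8 has {1,3,4,6,7,9}; box has {3,5,7} → only 2 remains.
R7C1 = 7: row 7 has {1,2,3,4,5,6,8,9}; col 1 has {2,8,9}; box has {2,4,5} → only 7 remains.
R8C3 = 1: row 8 has {2,3,4,5,7,9}; col 3 has {2,3,4,5,6,7,8}; box has {2,4,5,7} → only 1 remains.
R8C9 = 8: row 8 has {1,2,3,4,5,7,9}; col 9 has {2,3,5,7}; box has {3,4,6,7,9} → only 8 remains.
R9C1 = 3: row 9 has {4,6,7}; col 1 has {2,7,8,9}; box has {1,2,4,5,7} → only 3 remains.
R9C2 = 8: row 9 has {3,4,6,7}; col 2 has {1,2,4,5,6,9}; box has {1,2,3,4,5,7} → only 8 remains.
R9C3 = 9: row 9 has {3,4,6,7,8}; col 3 has {1,2,3,4,5,6,7,8}; box has {1,2,3,4,5,7,8} → only 9 remains.
R9C8 = 5: row 9 has {3,4,6,7,8,9}; col 8 has {1,2,3,4,6,7,9}; box has {3,4,6,7,8,9} → only 5 remains.
R9C9 = 1: row 9 has {3,4,5,6,7,8,9}; col 9 has {2,3,5,7,8}; box has {3,4,5,6,7,8,9} → only 1 remains.
R4C2 = 3: row 4 has {6,7}; col 2 has {1,2,4,5,6,8,9}; box has {2,6,8,9} → only 3 remains.
R4C5 = 2: row 4 has {3,6,7}; col 5 has {1,4,5,6,7,8,9}; box has {1,4,5,6,7,8} → only 2 remains.
R4C6 = 9: row 4 has {2,3,6,7}; col 6 has {1,2,3,4,5,6,7,8}; box has {1,2,4,5,6,7,8} → only 9 remains.
R4C7 = 1: row 4 has {2,3,6,7,9}; col 7 has {3,4,5,6,7,8,9}; box has {2,3,5,7} → only 1 remains.
R4C8 = 8: row 4 has {1,2,3,6,7,9}; col 8 has {1,2,3,4,5,6,7,9}; box has {1,2,3,5,7} → only 8 remains.

8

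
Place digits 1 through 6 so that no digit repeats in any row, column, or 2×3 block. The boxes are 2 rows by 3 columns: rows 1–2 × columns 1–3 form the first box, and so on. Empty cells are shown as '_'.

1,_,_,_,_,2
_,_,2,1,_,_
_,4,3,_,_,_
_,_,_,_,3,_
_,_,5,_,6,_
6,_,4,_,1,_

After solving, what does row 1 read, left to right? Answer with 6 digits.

156342

row 1, column 3 = 6: row 1 has {1,2}; col 3 has {2,3,4,5}; box has {1,2} → only 6 remains.
row 4, column 3 = 1 (sole candidate).
row 2, column 6 = 6 (hidden single in row 2).
row 3, column 6 = 1 (hidden single in row 3).
row 3, column 4 = 6 (hidden single in row 3).
row 4, column 2 = 6 (hidden single in row 4).
row 5, column 2 = 1 (hidden single in row 5).
row 2, column 1 = 4 (hidden single in column 1).
row 2, column 5 = 5 (sole candidate).
row 3, column 5 = 2 (sole candidate).
row 1, column 5 = 4: row 1 has {1,2,6}; col 5 has {1,2,3,5,6}; box has {1,2,5,6} → only 4 remains.
row 2, column 2 = 3 (sole candidate).
row 3, column 1 = 5 (sole candidate).
row 4, column 1 = 2 (sole candidate).
row 5, column 1 = 3 (sole candidate).
row 5, column 6 = 4 (sole candidate).
row 6, column 2 = 2 (sole candidate).
row 1, column 2 = 5: row 1 has {1,2,4,6}; col 2 has {1,2,3,4,6}; box has {1,2,3,4,6} → only 5 remains.
row 1, column 4 = 3: row 1 has {1,2,4,5,6}; col 4 has {1,6}; box has {1,2,4,5,6} → only 3 remains.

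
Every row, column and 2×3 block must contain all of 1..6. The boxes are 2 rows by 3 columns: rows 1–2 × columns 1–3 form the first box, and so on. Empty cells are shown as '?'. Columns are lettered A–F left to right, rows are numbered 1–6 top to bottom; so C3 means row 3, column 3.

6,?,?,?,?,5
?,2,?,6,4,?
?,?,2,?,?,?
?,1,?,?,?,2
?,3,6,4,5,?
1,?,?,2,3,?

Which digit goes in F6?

6

B1 = 4: row 1 has {5,6}; col 2 has {1,2,3}; box has {2,6} → only 4 remains.
E4 = 6: row 4 has {1,2}; col 5 has {3,4,5}; box has {2} → only 6 remains.
A5 = 2: row 5 has {3,4,5,6}; col 1 has {1,6}; box has {1,3,6} → only 2 remains.
F5 = 1: row 5 has {2,3,4,5,6}; col 6 has {2,5}; box has {2,3,4,5} → only 1 remains.
B6 = 5: row 6 has {1,2,3}; col 2 has {1,2,3,4}; box has {1,2,3,6} → only 5 remains.
C6 = 4: row 6 has {1,2,3,5}; col 3 has {2,6}; box has {1,2,3,5,6} → only 4 remains.
F6 = 6: row 6 has {1,2,3,4,5}; col 6 has {1,2,5}; box has {1,2,3,4,5} → only 6 remains.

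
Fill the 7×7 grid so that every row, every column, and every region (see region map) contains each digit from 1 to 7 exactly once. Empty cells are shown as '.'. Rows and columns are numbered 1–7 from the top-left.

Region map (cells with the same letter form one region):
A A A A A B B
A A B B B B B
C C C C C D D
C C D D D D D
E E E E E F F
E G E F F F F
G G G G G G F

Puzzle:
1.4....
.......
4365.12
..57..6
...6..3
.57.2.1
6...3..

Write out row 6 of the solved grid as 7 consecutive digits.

row 3, column 5 = 7: row 3 has {1,2,3,4,5,6}; col 5 has {2,3}; region has {3,4,5,6} → only 7 remains.
row 4, column 1 = 2: row 4 has {5,6,7}; col 1 has {1,4,6}; region has {3,4,5,6,7} → only 2 remains.
row 4, column 2 = 1: row 4 has {2,5,6,7}; col 2 has {3,5}; region has {2,3,4,5,6,7} → only 1 remains.
row 4, column 5 = 4: row 4 has {1,2,5,6,7}; col 5 has {2,3,7}; region has {1,2,5,6,7} → only 4 remains.
row 4, column 6 = 3: row 4 has {1,2,4,5,6,7}; col 6 has {1}; region has {1,2,4,5,6,7} → only 3 remains.
row 5, column 1 = 5: row 5 has {3,6}; col 1 has {1,2,4,6}; region has {6,7} → only 5 remains.
row 5, column 5 = 1: row 5 has {3,5,6}; col 5 has {2,3,4,7}; region has {5,6,7} → only 1 remains.
row 6, column 1 = 3: row 6 has {1,2,5,7}; col 1 has {1,2,4,5,6}; region has {1,5,6,7} → only 3 remains.
row 6, column 4 = 4: row 6 has {1,2,3,5,7}; col 4 has {5,6,7}; region has {1,2,3} → only 4 remains.
row 6, column 6 = 6: row 6 has {1,2,3,4,5,7}; col 6 has {1,3}; region has {1,2,3,4} → only 6 remains.

3574261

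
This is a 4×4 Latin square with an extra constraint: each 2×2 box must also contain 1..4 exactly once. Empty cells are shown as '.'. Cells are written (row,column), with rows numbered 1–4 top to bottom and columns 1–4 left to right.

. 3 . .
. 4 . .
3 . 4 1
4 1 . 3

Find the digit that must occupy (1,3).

(2,4) = 2: row 2 has {4}; col 4 has {1,3}; box has {} → only 2 remains.
(3,2) = 2: row 3 has {1,3,4}; col 2 has {1,3,4}; box has {1,3,4} → only 2 remains.
(4,3) = 2: row 4 has {1,3,4}; col 3 has {4}; box has {1,3,4} → only 2 remains.
(1,3) = 1: row 1 has {3}; col 3 has {2,4}; box has {2} → only 1 remains.

1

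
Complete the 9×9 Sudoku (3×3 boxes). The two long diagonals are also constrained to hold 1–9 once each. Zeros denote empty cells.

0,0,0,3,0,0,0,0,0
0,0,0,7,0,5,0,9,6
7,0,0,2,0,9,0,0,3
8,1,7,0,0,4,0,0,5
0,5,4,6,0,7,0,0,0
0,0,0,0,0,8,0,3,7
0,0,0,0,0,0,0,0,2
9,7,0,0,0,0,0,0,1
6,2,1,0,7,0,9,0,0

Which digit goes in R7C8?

6

R1C9 = 8: row 1 has {3}; col 9 has {1,2,3,5,6,7}; box has {3,6,9}; anti-diagonal has {4,6,7,9} → only 8 remains.
R4C4 = 9: row 4 has {1,4,5,7,8}; col 4 has {2,3,6,7}; box has {4,6,7,8}; main diagonal has {8} → only 9 remains.
R5C9 = 9: row 5 has {4,5,6,7}; col 9 has {1,2,3,5,6,7,8}; box has {3,5,7} → only 9 remains.
R6C1 = 2: row 6 has {3,7,8}; col 1 has {6,7,8,9}; box has {1,4,5,7,8} → only 2 remains.
R9C6 = 3: row 9 has {1,2,6,7,9}; col 6 has {4,5,7,8,9}; box has {7} → only 3 remains.
R9C9 = 4: row 9 has {1,2,3,6,7,9}; col 9 has {1,2,3,5,6,7,8,9}; box has {1,2,9}; main diagonal has {8,9} → only 4 remains.
R2C2 = 3: row 2 has {5,6,7,9}; col 2 has {1,2,5,7}; box has {7}; main diagonal has {4,8,9} → only 3 remains.
R5C1 = 3: row 5 has {4,5,6,7,9}; col 1 has {2,6,7,8,9}; box has {1,2,4,5,7,8} → only 3 remains.
R4C5 = 3: in row 4, 3 can only go here (every other open cell in that row sees a 3).
R6C7 = 4: in row 6, 4 can only go here (every other open cell in that row sees a 4).
R7C3 = 3: in row 7, 3 can only go here (every other open cell in that row sees a 3).
R7C5 = 9: in row 7, 9 can only go here (every other open cell in that row sees a 9).
R8C7 = 3: in row 8, 3 can only go here (every other open cell in that row sees a 3).
R8C6 = 2: in column 6, 2 can only go here (every other open cell in that column sees a 2).
R5C5 = 2: in column 5, 2 can only go here (every other open cell in that column sees a 2).
R5C7 = 8: in column 7, 8 can only go here (every other open cell in that column sees an 8).
R5C8 = 1: row 5 has {2,3,4,5,6,7,8,9}; col 8 has {3,9}; box has {3,4,5,7,8,9} → only 1 remains.
R1C1 = 1: in main diagonal, 1 can only go here (every other open cell in that diagonal sees a 1).
R7C7 = 7: in main diagonal, 7 can only go here (every other open cell in that diagonal sees a 7).
R1C6 = 6: row 1 has {1,3,8}; col 6 has {2,3,4,5,7,8,9}; box has {2,3,5,7,9} → only 6 remains.
R2C1 = 4: row 2 has {3,5,6,7,9}; col 1 has {1,2,3,6,7,8,9}; box has {1,3,7} → only 4 remains.
R7C1 = 5: row 7 has {2,3,7,9}; col 1 has {1,2,3,4,6,7,8,9}; box has {1,2,3,6,7,9} → only 5 remains.
R7C6 = 1: row 7 has {2,3,5,7,9}; col 6 has {2,3,4,5,6,7,8,9}; box has {2,3,7,9} → only 1 remains.
R8C3 = 8: row 8 has {1,2,3,7,9}; col 3 has {1,3,4,7}; box has {1,2,3,5,6,7,9} → only 8 remains.
R1C2 = 9: row 1 has {1,3,6,8}; col 2 has {1,2,3,5,7}; box has {1,3,4,7} → only 9 remains.
R1C5 = 4: row 1 has {1,3,6,8,9}; col 5 has {2,3,7,9}; box has {2,3,5,6,7,9} → only 4 remains.
R2C3 = 2: row 2 has {3,4,5,6,7,9}; col 3 has {1,3,4,7,8}; box has {1,3,4,7,9} → only 2 remains.
R2C7 = 1: row 2 has {2,3,4,5,6,7,9}; col 7 has {3,4,7,8,9}; box has {3,6,8,9} → only 1 remains.
R3C7 = 5: row 3 has {2,3,7,9}; col 7 has {1,3,4,7,8,9}; box has {1,3,6,8,9}; anti-diagonal has {2,3,4,6,7,8,9} → only 5 remains.
R3C8 = 4: row 3 has {2,3,5,7,9}; col 8 has {1,3,9}; box has {1,3,5,6,8,9} → only 4 remains.
R6C2 = 6: row 6 has {2,3,4,7,8}; col 2 has {1,2,3,5,7,9}; box has {1,2,3,4,5,7,8} → only 6 remains.
R6C3 = 9: row 6 has {2,3,4,6,7,8}; col 3 has {1,2,3,4,7,8}; box has {1,2,3,4,5,6,7,8} → only 9 remains.
R6C4 = 1: row 6 has {2,3,4,6,7,8,9}; col 4 has {2,3,6,7,9}; box has {2,3,4,6,7,8,9}; anti-diagonal has {2,3,4,5,6,7,8,9} → only 1 remains.
R6C5 = 5: row 6 has {1,2,3,4,6,7,8,9}; col 5 has {2,3,4,7,9}; box has {1,2,3,4,6,7,8,9} → only 5 remains.
R7C2 = 4: row 7 has {1,2,3,5,7,9}; col 2 has {1,2,3,5,6,7,9}; box has {1,2,3,5,6,7,8,9} → only 4 remains.
R7C4 = 8: row 7 has {1,2,3,4,5,7,9}; col 4 has {1,2,3,6,7,9}; box has {1,2,3,7,9} → only 8 remains.
R7C8 = 6: row 7 has {1,2,3,4,5,7,8,9}; col 8 has {1,3,4,9}; box has {1,2,3,4,7,9} → only 6 remains.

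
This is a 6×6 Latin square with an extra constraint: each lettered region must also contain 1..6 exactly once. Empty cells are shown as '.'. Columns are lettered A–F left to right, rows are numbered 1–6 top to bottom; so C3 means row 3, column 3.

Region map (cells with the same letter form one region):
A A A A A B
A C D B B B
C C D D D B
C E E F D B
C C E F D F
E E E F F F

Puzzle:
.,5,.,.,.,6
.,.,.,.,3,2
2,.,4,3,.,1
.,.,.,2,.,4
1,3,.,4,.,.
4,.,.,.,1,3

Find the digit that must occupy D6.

A1 = 3 (sole candidate).
D1 = 1 (sole candidate).
A2 = 6 (sole candidate).
B2 = 4 (sole candidate).
D2 = 5 (sole candidate).
B3 = 6 (sole candidate).
E3 = 5 (sole candidate).
A4 = 5 (sole candidate).
B4 = 1 (sole candidate).
E4 = 6 (sole candidate).
E5 = 2 (sole candidate).
F5 = 5 (sole candidate).
B6 = 2 (sole candidate).
D6 = 6: row 6 has {1,2,3,4}; col 4 has {1,2,3,4,5}; region has {1,2,3,4,5} → only 6 remains.

6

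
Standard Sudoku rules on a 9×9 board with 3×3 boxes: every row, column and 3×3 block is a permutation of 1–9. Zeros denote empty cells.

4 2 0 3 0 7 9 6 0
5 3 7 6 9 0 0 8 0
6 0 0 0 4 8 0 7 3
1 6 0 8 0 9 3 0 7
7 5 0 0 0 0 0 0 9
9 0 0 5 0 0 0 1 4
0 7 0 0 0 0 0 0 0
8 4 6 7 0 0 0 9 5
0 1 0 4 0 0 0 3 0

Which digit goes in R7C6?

6

R1C9 = 1: row 1 has {2,3,4,6,7,9}; col 9 has {3,4,5,7,9}; box has {3,6,7,8,9} → only 1 remains.
R2C9 = 2: row 2 has {3,5,6,7,8,9}; col 9 has {1,3,4,5,7,9}; box has {1,3,6,7,8,9} → only 2 remains.
R3C2 = 9: row 3 has {3,4,6,7,8}; col 2 has {1,2,3,4,5,6,7}; box has {2,3,4,5,6,7} → only 9 remains.
R3C3 = 1: row 3 has {3,4,6,7,8,9}; col 3 has {6,7}; box has {2,3,4,5,6,7,9} → only 1 remains.
R3C4 = 2: row 3 has {1,3,4,6,7,8,9}; col 4 has {3,4,5,6,7,8}; box has {3,4,6,7,8,9} → only 2 remains.
R3C7 = 5: row 3 has {1,2,3,4,6,7,8,9}; col 7 has {3,9}; box has {1,2,3,6,7,8,9} → only 5 remains.
R4C5 = 2: row 4 has {1,3,6,7,8,9}; col 5 has {4,9}; box has {5,8,9} → only 2 remains.
R4C8 = 5: row 4 has {1,2,3,6,7,8,9}; col 8 has {1,3,6,7,8,9}; box has {1,3,4,7,9} → only 5 remains.
R5C4 = 1: row 5 has {5,7,9}; col 4 has {2,3,4,5,6,7,8}; box has {2,5,8,9} → only 1 remains.
R5C8 = 2: row 5 has {1,5,7,9}; col 8 has {1,3,5,6,7,8,9}; box has {1,3,4,5,7,9} → only 2 remains.
R6C2 = 8: row 6 has {1,4,5,9}; col 2 has {1,2,3,4,5,6,7,9}; box has {1,5,6,7,9} → only 8 remains.
R6C7 = 6: row 6 has {1,4,5,8,9}; col 7 has {3,5,9}; box has {1,2,3,4,5,7,9} → only 6 remains.
R7C4 = 9: row 7 has {7}; col 4 has {1,2,3,4,5,6,7,8}; box has {4,7} → only 9 remains.
R7C8 = 4: row 7 has {7,9}; col 8 has {1,2,3,5,6,7,8,9}; box has {3,5,9} → only 4 remains.
R9C1 = 2: row 9 has {1,3,4}; col 1 has {1,4,5,6,7,8,9}; box has {1,4,6,7,8} → only 2 remains.
R1C3 = 8: row 1 has {1,2,3,4,6,7,9}; col 3 has {1,6,7}; box has {1,2,3,4,5,6,7,9} → only 8 remains.
R1C5 = 5: row 1 has {1,2,3,4,6,7,8,9}; col 5 has {2,4,9}; box has {2,3,4,6,7,8,9} → only 5 remains.
R2C6 = 1: row 2 has {2,3,5,6,7,8,9}; col 6 has {7,8,9}; box has {2,3,4,5,6,7,8,9} → only 1 remains.
R2C7 = 4: row 2 has {1,2,3,5,6,7,8,9}; col 7 has {3,5,6,9}; box has {1,2,3,5,6,7,8,9} → only 4 remains.
R4C3 = 4: row 4 has {1,2,3,5,6,7,8,9}; col 3 has {1,6,7,8}; box has {1,5,6,7,8,9} → only 4 remains.
R5C3 = 3: row 5 has {1,2,5,7,9}; col 3 has {1,4,6,7,8}; box has {1,4,5,6,7,8,9} → only 3 remains.
R5C5 = 6: row 5 has {1,2,3,5,7,9}; col 5 has {2,4,5,9}; box has {1,2,5,8,9} → only 6 remains.
R5C6 = 4: row 5 has {1,2,3,5,6,7,9}; col 6 has {1,7,8,9}; box has {1,2,5,6,8,9} → only 4 remains.
R5C7 = 8: row 5 has {1,2,3,4,5,6,7,9}; col 7 has {3,4,5,6,9}; box has {1,2,3,4,5,6,7,9} → only 8 remains.
R6C3 = 2: row 6 has {1,4,5,6,8,9}; col 3 has {1,3,4,6,7,8}; box has {1,3,4,5,6,7,8,9} → only 2 remains.
R6C6 = 3: row 6 has {1,2,4,5,6,8,9}; col 6 has {1,4,7,8,9}; box has {1,2,4,5,6,8,9} → only 3 remains.
R7C1 = 3: row 7 has {4,7,9}; col 1 has {1,2,4,5,6,7,8,9}; box has {1,2,4,6,7,8} → only 3 remains.
R7C3 = 5: row 7 has {3,4,7,9}; col 3 has {1,2,3,4,6,7,8}; box has {1,2,3,4,6,7,8} → only 5 remains.
R8C6 = 2: row 8 has {4,5,6,7,8,9}; col 6 has {1,3,4,7,8,9}; box has {4,7,9} → only 2 remains.
R8C7 = 1: row 8 has {2,4,5,6,7,8,9}; col 7 has {3,4,5,6,8,9}; box has {3,4,5,9} → only 1 remains.
R9C3 = 9: row 9 has {1,2,3,4}; col 3 has {1,2,3,4,5,6,7,8}; box has {1,2,3,4,5,6,7,8} → only 9 remains.
R9C5 = 8: row 9 has {1,2,3,4,9}; col 5 has {2,4,5,6,9}; box has {2,4,7,9} → only 8 remains.
R9C7 = 7: row 9 has {1,2,3,4,8,9}; col 7 has {1,3,4,5,6,8,9}; box has {1,3,4,5,9} → only 7 remains.
R9C9 = 6: row 9 has {1,2,3,4,7,8,9}; col 9 has {1,2,3,4,5,7,9}; box has {1,3,4,5,7,9} → only 6 remains.
R6C5 = 7: row 6 has {1,2,3,4,5,6,8,9}; col 5 has {2,4,5,6,8,9}; box has {1,2,3,4,5,6,8,9} → only 7 remains.
R7C5 = 1: row 7 has {3,4,5,7,9}; col 5 has {2,4,5,6,7,8,9}; box has {2,4,7,8,9} → only 1 remains.
R7C6 = 6: row 7 has {1,3,4,5,7,9}; col 6 has {1,2,3,4,7,8,9}; box has {1,2,4,7,8,9} → only 6 remains.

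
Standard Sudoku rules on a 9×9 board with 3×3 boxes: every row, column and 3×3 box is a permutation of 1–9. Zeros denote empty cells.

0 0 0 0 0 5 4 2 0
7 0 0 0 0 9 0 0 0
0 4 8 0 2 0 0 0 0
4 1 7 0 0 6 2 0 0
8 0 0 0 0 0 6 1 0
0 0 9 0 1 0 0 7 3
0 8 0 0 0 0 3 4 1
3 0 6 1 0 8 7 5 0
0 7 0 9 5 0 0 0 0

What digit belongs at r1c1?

r8c5 = 4 (sole candidate).
r9c7 = 8 (sole candidate).
r9c8 = 6 (sole candidate).
r9c9 = 2 (sole candidate).
r6c7 = 5 (sole candidate).
r8c9 = 9 (sole candidate).
r9c1 = 1 (sole candidate).
r9c3 = 4 (sole candidate).
r9c6 = 3 (sole candidate).
r2c7 = 1 (sole candidate).
r3c7 = 9 (sole candidate).
r3c8 = 3 (sole candidate).
r4c9 = 8 (sole candidate).
r5c9 = 4 (sole candidate).
r8c2 = 2 (sole candidate).
r2c8 = 8 (sole candidate).
r4c8 = 9 (sole candidate).
r6c2 = 6 (sole candidate).
r7c3 = 5 (sole candidate).
r4c5 = 3 (sole candidate).
r6c1 = 2 (sole candidate).
r6c6 = 4 (sole candidate).
r7c1 = 9 (sole candidate).
r1c1 = 6: row 1 has {2,4,5}; col 1 has {1,2,3,4,7,8,9}; box has {4,7,8} → only 6 remains.

6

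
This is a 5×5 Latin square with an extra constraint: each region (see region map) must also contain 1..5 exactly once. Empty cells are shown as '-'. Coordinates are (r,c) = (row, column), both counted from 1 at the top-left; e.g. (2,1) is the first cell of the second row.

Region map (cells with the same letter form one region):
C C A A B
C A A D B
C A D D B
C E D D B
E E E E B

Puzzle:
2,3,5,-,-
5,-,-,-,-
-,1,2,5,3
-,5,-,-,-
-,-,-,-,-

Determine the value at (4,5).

(1,4) = 4 (sole candidate).
(1,5) = 1 (sole candidate).
(2,2) = 2 (sole candidate).
(2,3) = 3 (sole candidate).
(2,4) = 1 (sole candidate).
(2,5) = 4 (sole candidate).
(3,1) = 4 (sole candidate).
(4,1) = 1 (sole candidate).
(4,3) = 4 (sole candidate).
(4,4) = 3 (sole candidate).
(4,5) = 2: row 4 has {1,3,4,5}; col 5 has {1,3,4}; region has {1,3,4} → only 2 remains.

2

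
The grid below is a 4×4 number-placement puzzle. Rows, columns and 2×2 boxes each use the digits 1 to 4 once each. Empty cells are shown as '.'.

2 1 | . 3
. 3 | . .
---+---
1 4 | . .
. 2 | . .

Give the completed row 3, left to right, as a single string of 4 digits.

1432

row 1, column 3 = 4 (sole candidate).
row 2, column 1 = 4 (sole candidate).
row 3, column 4 = 2: row 3 has {1,4}; col 4 has {3}; box has {} → only 2 remains.
row 4, column 1 = 3 (sole candidate).
row 4, column 3 = 1 (sole candidate).
row 4, column 4 = 4 (sole candidate).
row 2, column 3 = 2 (sole candidate).
row 2, column 4 = 1 (sole candidate).
row 3, column 3 = 3: row 3 has {1,2,4}; col 3 has {1,2,4}; box has {1,2,4} → only 3 remains.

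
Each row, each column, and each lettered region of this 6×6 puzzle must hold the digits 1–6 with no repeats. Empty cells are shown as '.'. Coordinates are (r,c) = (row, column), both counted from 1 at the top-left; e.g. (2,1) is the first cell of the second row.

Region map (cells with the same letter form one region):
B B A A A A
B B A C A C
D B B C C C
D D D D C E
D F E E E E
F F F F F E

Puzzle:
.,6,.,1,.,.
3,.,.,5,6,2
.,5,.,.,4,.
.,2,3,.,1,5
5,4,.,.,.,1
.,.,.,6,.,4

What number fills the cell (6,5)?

(1,6) = 3 (sole candidate).
(2,2) = 1 (sole candidate).
(2,3) = 4 (sole candidate).
(3,3) = 2 (sole candidate).
(3,4) = 3 (sole candidate).
(3,6) = 6 (sole candidate).
(4,4) = 4 (sole candidate).
(5,3) = 6 (sole candidate).
(5,4) = 2 (sole candidate).
(5,5) = 3 (sole candidate).
(6,2) = 3 (sole candidate).
(1,1) = 4 (sole candidate).
(1,3) = 5 (sole candidate).
(1,5) = 2 (sole candidate).
(3,1) = 1 (sole candidate).
(4,1) = 6 (sole candidate).
(6,1) = 2 (sole candidate).
(6,3) = 1 (sole candidate).
(6,5) = 5: row 6 has {1,2,3,4,6}; col 5 has {1,2,3,4,6}; region has {1,2,3,4,6} → only 5 remains.

5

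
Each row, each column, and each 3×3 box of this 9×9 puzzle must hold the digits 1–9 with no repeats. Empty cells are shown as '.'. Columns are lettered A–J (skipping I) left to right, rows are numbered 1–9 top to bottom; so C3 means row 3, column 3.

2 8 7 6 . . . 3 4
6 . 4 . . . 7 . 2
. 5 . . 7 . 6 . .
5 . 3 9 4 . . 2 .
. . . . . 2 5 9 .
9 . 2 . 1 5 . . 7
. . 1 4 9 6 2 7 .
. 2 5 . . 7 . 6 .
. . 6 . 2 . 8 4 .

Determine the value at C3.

E1 = 5: row 1 has {2,3,4,6,7,8}; col 5 has {1,2,4,7,9}; box has {6,7} → only 5 remains.
C3 = 9: row 3 has {5,6,7}; col 3 has {1,2,3,4,5,6,7}; box has {2,4,5,6,7,8} → only 9 remains.

9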